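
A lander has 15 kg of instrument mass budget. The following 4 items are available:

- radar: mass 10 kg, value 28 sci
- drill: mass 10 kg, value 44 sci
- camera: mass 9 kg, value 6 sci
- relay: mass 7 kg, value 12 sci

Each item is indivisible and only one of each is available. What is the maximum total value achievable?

44 sci

Check high-value combinations within 15 kg:
- drill: mass 10, value 44
- radar: mass 10, value 28
- relay: mass 7, value 12
- camera: mass 9, value 6
Best: 44 sci.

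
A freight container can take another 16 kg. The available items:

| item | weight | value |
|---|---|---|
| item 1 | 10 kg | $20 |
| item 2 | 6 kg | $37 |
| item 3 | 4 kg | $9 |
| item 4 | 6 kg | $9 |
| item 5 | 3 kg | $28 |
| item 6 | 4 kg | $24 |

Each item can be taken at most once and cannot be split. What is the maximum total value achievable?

Check high-value combinations within 16 kg:
- item 2+item 5+item 6: weight 6+3+4=13, value 37+28+24=89
- item 2+item 3+item 5: weight 6+4+3=13, value 37+9+28=74
- item 2+item 4+item 5: weight 6+6+3=15, value 37+9+28=74
- item 2+item 3+item 6: weight 6+4+4=14, value 37+9+24=70
Best: $89.

$89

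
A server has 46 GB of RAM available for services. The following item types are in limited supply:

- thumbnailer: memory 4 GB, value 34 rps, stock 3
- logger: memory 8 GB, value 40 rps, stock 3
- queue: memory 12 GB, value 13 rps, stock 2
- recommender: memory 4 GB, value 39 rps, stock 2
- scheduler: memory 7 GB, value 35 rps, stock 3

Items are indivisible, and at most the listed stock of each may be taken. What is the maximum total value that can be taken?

300 rps

Top feasible selections:
- 3×thumbnailer + 3×logger + 2×recommender: memory 44, value 300
- 2×thumbnailer + 2×logger + 2×recommender + 2×scheduler: memory 46, value 296
- 3×thumbnailer + 2×logger + 2×recommender + 1×scheduler: memory 43, value 295
Best: 300 rps.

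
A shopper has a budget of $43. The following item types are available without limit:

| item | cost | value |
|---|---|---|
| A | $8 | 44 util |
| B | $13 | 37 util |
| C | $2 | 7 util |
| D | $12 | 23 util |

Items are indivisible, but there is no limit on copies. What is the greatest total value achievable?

Best value-per-unit is A at 44/8; filling with it alone gives 5×44 = 220.
Optimal mix: 5×A + 1×C → cost 42, value 227.

227 util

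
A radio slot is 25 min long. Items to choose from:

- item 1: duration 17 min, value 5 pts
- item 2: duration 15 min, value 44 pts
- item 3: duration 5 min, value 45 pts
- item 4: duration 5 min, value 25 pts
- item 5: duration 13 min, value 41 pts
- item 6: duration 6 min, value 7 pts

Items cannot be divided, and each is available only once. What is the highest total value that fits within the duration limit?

This is a 0/1 knapsack; check combinations near the capacity.
- item 2+item 3+item 4: duration 15+5+5=25, value 44+45+25=114
- item 3+item 4+item 5: duration 5+5+13=23, value 45+25+41=111
- item 3+item 5+item 6: duration 5+13+6=24, value 45+41+7=93
- item 2+item 3: duration 15+5=20, value 44+45=89
- item 3+item 5: duration 5+13=18, value 45+41=86
Best: 114 pts.

114 pts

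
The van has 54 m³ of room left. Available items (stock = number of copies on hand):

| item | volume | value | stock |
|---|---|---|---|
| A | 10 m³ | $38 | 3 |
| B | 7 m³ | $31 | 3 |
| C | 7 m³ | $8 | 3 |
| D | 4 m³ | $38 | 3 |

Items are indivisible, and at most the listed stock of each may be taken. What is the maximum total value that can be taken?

$283

Top feasible selections:
- 2×A + 3×B + 3×D: volume 53, value 283
- 2×A + 2×B + 1×C + 3×D: volume 53, value 260
- 3×A + 1×B + 3×D: volume 49, value 259
Best: $283.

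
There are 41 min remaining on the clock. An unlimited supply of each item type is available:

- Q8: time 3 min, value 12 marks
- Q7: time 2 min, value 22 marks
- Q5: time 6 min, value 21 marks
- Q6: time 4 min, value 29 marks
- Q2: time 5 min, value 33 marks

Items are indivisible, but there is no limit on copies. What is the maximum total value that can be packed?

440 marks

Best value-per-unit is Q7 at 22/2, and filling with it alone uses time 20×2=40. No mix of the others beats 20×22 = 440.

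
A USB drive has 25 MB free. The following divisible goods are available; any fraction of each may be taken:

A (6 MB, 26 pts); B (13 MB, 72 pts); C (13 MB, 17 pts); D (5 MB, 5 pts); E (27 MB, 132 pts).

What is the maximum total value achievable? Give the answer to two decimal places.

Take in order of value per unit:
- B (72/13 per unit): all 13 → value 72, running total 72.00
- E (132/27 per unit): 12 of 27 → value 12×132/27 = 58.6667, running total 130.67
Total 130.67.

130.67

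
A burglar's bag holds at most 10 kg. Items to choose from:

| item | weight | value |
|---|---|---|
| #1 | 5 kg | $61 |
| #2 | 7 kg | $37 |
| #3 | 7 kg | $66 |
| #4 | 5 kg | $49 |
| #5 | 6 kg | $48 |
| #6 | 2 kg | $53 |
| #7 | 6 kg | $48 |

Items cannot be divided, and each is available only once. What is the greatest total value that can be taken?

$119

This is a 0/1 knapsack; check combinations near the capacity.
- #3+#6: weight 7+2=9, value 66+53=119
- #1+#6: weight 5+2=7, value 61+53=114
- #1+#4: weight 5+5=10, value 61+49=110
- #4+#6: weight 5+2=7, value 49+53=102
- #5+#6: weight 6+2=8, value 48+53=101
Best: $119.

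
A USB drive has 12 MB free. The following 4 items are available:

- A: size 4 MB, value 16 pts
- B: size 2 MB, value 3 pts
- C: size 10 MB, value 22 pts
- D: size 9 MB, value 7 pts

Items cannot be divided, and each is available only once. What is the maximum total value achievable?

25 pts

Check high-value combinations within 12 MB:
- B+C: size 2+10=12, value 3+22=25
- C: size 10, value 22
- A+B: size 4+2=6, value 16+3=19
- A: size 4, value 16
Best: 25 pts.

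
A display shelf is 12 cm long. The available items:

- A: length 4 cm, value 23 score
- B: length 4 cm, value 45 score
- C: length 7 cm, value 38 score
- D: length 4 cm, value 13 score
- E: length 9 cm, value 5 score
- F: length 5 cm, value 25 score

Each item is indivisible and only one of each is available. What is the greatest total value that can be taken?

83 score

Check high-value combinations within 12 cm:
- B+C: length 4+7=11, value 45+38=83
- A+B+D: length 4+4+4=12, value 23+45+13=81
- B+F: length 4+5=9, value 45+25=70
Best: 83 score.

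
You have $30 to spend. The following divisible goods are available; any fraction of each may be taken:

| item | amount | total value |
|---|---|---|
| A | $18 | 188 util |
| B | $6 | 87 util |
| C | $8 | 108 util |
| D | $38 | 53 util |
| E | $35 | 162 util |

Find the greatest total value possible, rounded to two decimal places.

362.11

Take in order of value per unit:
- B (87/6 per unit): all 6 → value 87, running total 87.00
- C (108/8 per unit): all 8 → value 108, running total 195.00
- A (188/18 per unit): 16 of 18 → value 16×188/18 = 167.1111, running total 362.11
Total 362.11.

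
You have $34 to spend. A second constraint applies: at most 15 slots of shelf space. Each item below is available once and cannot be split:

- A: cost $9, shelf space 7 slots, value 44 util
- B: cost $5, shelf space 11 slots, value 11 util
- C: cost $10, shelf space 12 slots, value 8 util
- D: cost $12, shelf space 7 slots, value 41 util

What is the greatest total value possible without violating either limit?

Feasible sets respecting both limits:
- A+D: cost 21, shelf space 14, value 85
- A: cost 9, shelf space 7, value 44
- D: cost 12, shelf space 7, value 41
- B: cost 5, shelf space 11, value 11
Best: 85 util.

85 util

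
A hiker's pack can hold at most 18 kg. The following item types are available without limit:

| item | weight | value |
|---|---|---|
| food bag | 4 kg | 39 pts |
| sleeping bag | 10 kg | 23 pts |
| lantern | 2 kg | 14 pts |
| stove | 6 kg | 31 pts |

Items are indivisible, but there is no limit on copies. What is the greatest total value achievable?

Best value-per-unit is food bag at 39/4; filling with it alone gives 4×39 = 156.
Optimal mix: 4×food bag + 1×lantern → weight 18, value 170.

170 pts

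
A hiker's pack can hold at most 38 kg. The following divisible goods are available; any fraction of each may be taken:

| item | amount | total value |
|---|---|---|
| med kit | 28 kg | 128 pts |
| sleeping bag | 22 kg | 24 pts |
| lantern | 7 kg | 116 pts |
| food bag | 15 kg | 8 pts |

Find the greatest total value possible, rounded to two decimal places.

247.27

Take in order of value per unit:
- lantern (116/7 per unit): all 7 → value 116, running total 116.00
- med kit (128/28 per unit): all 28 → value 128, running total 244.00
- sleeping bag (24/22 per unit): 3 of 22 → value 3×24/22 = 3.2727, running total 247.27
Total 247.27.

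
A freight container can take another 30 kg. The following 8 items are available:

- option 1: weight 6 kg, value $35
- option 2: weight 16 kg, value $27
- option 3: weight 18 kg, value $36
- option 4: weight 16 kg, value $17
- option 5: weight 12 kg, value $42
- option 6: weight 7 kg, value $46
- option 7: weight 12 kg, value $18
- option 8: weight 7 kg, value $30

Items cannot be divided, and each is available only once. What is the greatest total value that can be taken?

$123

Check high-value combinations within 30 kg:
- option 1+option 5+option 6: weight 6+12+7=25, value 35+42+46=123
- option 5+option 6+option 8: weight 12+7+7=26, value 42+46+30=118
- option 1+option 6+option 8: weight 6+7+7=20, value 35+46+30=111
- option 1+option 2+option 6: weight 6+16+7=29, value 35+27+46=108
- option 1+option 5+option 8: weight 6+12+7=25, value 35+42+30=107
Best: $123.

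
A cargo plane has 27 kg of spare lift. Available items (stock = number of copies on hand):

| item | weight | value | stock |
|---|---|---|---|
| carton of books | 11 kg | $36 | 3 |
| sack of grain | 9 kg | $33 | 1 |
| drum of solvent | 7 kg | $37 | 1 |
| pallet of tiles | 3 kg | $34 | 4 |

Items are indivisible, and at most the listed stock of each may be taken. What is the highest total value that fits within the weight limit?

Best selections within weight 27 and stock limits:
- 1×carton of books + 1×drum of solvent + 3×pallet of tiles: weight 27, value 175
- 1×drum of solvent + 4×pallet of tiles: weight 19, value 173
Best: $175.

$175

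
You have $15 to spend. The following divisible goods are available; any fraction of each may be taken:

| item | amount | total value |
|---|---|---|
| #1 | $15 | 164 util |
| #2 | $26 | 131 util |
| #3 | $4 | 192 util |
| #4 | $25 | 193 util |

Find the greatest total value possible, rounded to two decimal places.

312.27

Take in order of value per unit:
- #3 (192/4 per unit): all 4 → value 192, running total 192.00
- #1 (164/15 per unit): 11 of 15 → value 11×164/15 = 120.2667, running total 312.27
Total 312.27.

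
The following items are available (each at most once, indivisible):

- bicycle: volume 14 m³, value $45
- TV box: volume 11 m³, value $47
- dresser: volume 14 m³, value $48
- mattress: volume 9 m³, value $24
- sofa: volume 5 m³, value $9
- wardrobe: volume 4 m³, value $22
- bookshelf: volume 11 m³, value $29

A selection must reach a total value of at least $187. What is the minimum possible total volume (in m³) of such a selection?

Subsets with value ≥ 187, sorted by total volume:
- bicycle+TV box+dresser+wardrobe+bookshelf: volume 54, value 191
- bicycle+TV box+dresser+mattress+sofa+wardrobe: volume 57, value 195
- bicycle+TV box+dresser+sofa+wardrobe+bookshelf: volume 59, value 200
Minimum volume: 54 m³.

54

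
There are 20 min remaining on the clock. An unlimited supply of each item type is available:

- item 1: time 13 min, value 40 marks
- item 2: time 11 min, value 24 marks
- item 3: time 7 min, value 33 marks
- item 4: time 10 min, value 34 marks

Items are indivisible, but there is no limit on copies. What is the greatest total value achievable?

Best value-per-unit is item 3 at 33/7; filling with it alone gives 2×33 = 66.
Optimal mix: 1×item 1 + 1×item 3 → time 20, value 73.

73 marks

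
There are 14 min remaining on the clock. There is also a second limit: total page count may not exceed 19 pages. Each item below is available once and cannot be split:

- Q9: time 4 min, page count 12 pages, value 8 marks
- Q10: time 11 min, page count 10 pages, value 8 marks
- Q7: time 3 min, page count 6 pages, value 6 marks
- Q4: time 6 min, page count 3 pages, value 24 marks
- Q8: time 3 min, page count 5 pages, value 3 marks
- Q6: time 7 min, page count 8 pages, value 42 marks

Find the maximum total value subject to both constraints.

Feasible sets respecting both limits:
- Q4+Q6: time 13, page count 11, value 66
- Q7+Q8+Q6: time 13, page count 19, value 51
- Q7+Q6: time 10, page count 14, value 48
- Q8+Q6: time 10, page count 13, value 45
Best: 66 marks.

66 marks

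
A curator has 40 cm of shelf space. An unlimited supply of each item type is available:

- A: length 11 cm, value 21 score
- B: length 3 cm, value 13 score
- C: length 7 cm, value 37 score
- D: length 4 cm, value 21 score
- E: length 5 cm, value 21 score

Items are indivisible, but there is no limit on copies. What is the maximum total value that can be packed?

211 score

Best value-per-unit is C at 37/7; filling with it alone gives 5×37 = 185.
Optimal mix: 4×C + 3×D → length 40, value 211.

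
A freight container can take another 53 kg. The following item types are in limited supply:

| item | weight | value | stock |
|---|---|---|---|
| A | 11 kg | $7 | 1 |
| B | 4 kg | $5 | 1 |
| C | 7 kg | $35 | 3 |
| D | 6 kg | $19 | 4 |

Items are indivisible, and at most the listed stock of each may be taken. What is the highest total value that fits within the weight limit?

Top feasible selections:
- 1×B + 3×C + 4×D: weight 49, value 186
- 3×C + 4×D: weight 45, value 181
Best: $186.

$186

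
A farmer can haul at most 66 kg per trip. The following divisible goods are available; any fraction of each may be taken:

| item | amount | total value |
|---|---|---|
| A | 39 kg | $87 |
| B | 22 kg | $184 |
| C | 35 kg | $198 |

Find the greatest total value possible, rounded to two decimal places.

Take in order of value per unit:
- B (184/22 per unit): all 22 → value 184, running total 184.00
- C (198/35 per unit): all 35 → value 198, running total 382.00
- A (87/39 per unit): 9 of 39 → value 9×87/39 = 20.0769, running total 402.08
Total 402.08.

402.08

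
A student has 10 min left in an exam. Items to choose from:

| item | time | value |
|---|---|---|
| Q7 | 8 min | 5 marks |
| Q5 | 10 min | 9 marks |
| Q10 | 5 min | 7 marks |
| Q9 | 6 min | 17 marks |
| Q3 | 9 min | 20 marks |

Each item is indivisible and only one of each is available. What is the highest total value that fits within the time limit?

Check high-value combinations within 10 min:
- Q3: time 9, value 20
- Q9: time 6, value 17
- Q5: time 10, value 9
- Q10: time 5, value 7
Best: 20 marks.

20 marks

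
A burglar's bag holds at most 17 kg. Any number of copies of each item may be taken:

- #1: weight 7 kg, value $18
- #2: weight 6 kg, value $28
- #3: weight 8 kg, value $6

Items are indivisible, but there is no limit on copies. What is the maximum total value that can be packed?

$56

Best value-per-unit is #2 at 28/6, and filling with it alone uses weight 2×6=12. No mix of the others beats 2×28 = 56.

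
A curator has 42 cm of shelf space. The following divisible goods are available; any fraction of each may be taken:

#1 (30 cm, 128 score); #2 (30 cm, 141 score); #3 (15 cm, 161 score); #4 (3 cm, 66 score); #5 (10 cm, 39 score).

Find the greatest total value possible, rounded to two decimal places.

Take in order of value per unit:
- #4 (66/3 per unit): all 3 → value 66, running total 66.00
- #3 (161/15 per unit): all 15 → value 161, running total 227.00
- #2 (141/30 per unit): 24 of 30 → value 24×141/30 = 112.8000, running total 339.80
Total 339.80.

339.80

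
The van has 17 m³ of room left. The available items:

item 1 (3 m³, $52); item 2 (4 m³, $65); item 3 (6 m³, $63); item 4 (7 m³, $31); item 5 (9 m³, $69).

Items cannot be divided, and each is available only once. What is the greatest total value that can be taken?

$186

Check high-value combinations within 17 m³:
- item 1+item 2+item 5: volume 3+4+9=16, value 52+65+69=186
- item 1+item 2+item 3: volume 3+4+6=13, value 52+65+63=180
- item 2+item 3+item 4: volume 4+6+7=17, value 65+63+31=159
- item 1+item 2+item 4: volume 3+4+7=14, value 52+65+31=148
Best: $186.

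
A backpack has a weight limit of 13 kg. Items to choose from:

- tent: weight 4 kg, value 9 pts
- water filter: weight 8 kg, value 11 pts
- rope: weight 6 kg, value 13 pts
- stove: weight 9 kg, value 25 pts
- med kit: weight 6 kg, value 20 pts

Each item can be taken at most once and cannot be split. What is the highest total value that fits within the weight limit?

This is a 0/1 knapsack; check combinations near the capacity.
- tent+stove: weight 4+9=13, value 9+25=34
- rope+med kit: weight 6+6=12, value 13+20=33
- tent+med kit: weight 4+6=10, value 9+20=29
- stove: weight 9, value 25
Best: 34 pts.

34 pts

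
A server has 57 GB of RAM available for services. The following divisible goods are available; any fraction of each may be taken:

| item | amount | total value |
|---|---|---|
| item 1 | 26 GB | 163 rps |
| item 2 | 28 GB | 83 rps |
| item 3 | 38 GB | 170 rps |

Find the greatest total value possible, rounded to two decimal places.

Take in order of value per unit:
- item 1 (163/26 per unit): all 26 → value 163, running total 163.00
- item 3 (170/38 per unit): 31 of 38 → value 31×170/38 = 138.6842, running total 301.68
Total 301.68.

301.68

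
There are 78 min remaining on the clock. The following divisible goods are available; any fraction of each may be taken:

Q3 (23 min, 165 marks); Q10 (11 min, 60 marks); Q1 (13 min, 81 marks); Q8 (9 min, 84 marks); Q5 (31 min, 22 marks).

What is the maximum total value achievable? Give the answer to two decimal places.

Take in order of value per unit:
- Q8 (84/9 per unit): all 9 → value 84, running total 84.00
- Q3 (165/23 per unit): all 23 → value 165, running total 249.00
- Q1 (81/13 per unit): all 13 → value 81, running total 330.00
- Q10 (60/11 per unit): all 11 → value 60, running total 390.00
- Q5 (22/31 per unit): 22 of 31 → value 22×22/31 = 15.6129, running total 405.61
Total 405.61.

405.61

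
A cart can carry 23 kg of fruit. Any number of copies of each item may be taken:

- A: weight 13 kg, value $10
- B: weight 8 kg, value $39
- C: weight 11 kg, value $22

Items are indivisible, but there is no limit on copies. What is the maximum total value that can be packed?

$78

Best value-per-unit is B at 39/8, and filling with it alone uses weight 2×8=16. No mix of the others beats 2×39 = 78.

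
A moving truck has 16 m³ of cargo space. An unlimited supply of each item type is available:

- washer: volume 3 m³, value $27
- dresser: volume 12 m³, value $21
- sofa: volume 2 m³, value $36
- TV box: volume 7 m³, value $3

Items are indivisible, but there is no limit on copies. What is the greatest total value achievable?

$288

Best value-per-unit is sofa at 36/2, and filling with it alone uses volume 8×2=16. No mix of the others beats 8×36 = 288.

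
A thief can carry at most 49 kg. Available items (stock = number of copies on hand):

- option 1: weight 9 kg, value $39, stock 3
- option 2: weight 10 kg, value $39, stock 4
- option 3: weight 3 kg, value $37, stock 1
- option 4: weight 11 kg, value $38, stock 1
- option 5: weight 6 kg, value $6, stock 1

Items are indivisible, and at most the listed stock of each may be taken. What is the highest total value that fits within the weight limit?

Top feasible selections:
- 3×option 1 + 1×option 2 + 1×option 3 + 1×option 5: weight 46, value 199
- 2×option 1 + 2×option 2 + 1×option 3 + 1×option 5: weight 47, value 199
Best: $199.

$199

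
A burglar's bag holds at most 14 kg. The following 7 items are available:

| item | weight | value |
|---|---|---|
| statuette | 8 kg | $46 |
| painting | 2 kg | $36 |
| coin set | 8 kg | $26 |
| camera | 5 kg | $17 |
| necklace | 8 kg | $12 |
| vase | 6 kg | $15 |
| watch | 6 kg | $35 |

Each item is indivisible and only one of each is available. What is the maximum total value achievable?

This is a 0/1 knapsack; check combinations near the capacity.
- painting+camera+watch: weight 2+5+6=13, value 36+17+35=88
- painting+vase+watch: weight 2+6+6=14, value 36+15+35=86
- statuette+painting: weight 8+2=10, value 46+36=82
Best: $88.

$88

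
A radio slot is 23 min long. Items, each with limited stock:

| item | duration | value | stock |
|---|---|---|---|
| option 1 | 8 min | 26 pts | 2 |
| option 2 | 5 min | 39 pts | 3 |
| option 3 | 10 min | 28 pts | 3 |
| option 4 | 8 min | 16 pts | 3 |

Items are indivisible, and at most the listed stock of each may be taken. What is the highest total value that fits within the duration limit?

143 pts

Top feasible selections:
- 1×option 1 + 3×option 2: duration 23, value 143
- 3×option 2 + 1×option 4: duration 23, value 133
- 3×option 2: duration 15, value 117
Best: 143 pts.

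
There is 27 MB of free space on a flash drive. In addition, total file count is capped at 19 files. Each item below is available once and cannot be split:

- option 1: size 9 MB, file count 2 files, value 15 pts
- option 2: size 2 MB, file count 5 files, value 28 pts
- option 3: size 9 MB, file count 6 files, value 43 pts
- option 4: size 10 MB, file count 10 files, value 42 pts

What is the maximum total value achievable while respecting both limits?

Feasible sets respecting both limits:
- option 1+option 2+option 3: size 20, file count 13, value 86
- option 1+option 2+option 4: size 21, file count 17, value 85
- option 3+option 4: size 19, file count 16, value 85
Best: 86 pts.

86 pts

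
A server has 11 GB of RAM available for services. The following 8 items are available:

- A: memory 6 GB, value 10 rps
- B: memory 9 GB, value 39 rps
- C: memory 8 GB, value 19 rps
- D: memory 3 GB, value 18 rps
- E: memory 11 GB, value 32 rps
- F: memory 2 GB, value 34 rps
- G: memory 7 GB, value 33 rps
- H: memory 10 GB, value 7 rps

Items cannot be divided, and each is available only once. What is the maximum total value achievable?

Check high-value combinations within 11 GB:
- B+F: memory 9+2=11, value 39+34=73
- F+G: memory 2+7=9, value 34+33=67
- A+D+F: memory 6+3+2=11, value 10+18+34=62
- C+F: memory 8+2=10, value 19+34=53
- D+F: memory 3+2=5, value 18+34=52
Best: 73 rps.

73 rps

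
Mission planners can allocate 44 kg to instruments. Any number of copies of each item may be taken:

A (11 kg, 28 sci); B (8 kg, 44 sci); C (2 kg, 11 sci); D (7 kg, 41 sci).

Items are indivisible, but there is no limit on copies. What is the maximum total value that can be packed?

257 sci

Best value-per-unit is D at 41/7; filling with it alone gives 6×41 = 246.
Optimal mix: 1×C + 6×D → mass 44, value 257.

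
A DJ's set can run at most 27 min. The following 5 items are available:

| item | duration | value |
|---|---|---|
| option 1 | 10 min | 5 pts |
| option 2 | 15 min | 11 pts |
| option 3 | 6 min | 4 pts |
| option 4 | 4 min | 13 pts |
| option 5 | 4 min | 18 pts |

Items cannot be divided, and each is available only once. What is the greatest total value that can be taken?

42 pts

Check high-value combinations within 27 min:
- option 2+option 4+option 5: duration 15+4+4=23, value 11+13+18=42
- option 1+option 3+option 4+option 5: duration 10+6+4+4=24, value 5+4+13+18=40
- option 1+option 4+option 5: duration 10+4+4=18, value 5+13+18=36
Best: 42 pts.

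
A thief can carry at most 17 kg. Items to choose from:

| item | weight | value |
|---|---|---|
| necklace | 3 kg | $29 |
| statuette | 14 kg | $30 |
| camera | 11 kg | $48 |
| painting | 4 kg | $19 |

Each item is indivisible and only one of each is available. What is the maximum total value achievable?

$77

This is a 0/1 knapsack; check combinations near the capacity.
- necklace+camera: weight 3+11=14, value 29+48=77
- camera+painting: weight 11+4=15, value 48+19=67
- necklace+statuette: weight 3+14=17, value 29+30=59
Best: $77.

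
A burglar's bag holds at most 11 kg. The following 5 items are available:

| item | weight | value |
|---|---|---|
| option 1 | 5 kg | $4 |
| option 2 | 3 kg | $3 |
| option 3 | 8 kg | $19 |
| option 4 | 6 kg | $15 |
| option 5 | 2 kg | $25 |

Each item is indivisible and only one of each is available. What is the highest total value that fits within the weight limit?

This is a 0/1 knapsack; check combinations near the capacity.
- option 3+option 5: weight 8+2=10, value 19+25=44
- option 2+option 4+option 5: weight 3+6+2=11, value 3+15+25=43
- option 4+option 5: weight 6+2=8, value 15+25=40
- option 1+option 2+option 5: weight 5+3+2=10, value 4+3+25=32
- option 1+option 5: weight 5+2=7, value 4+25=29
Best: $44.

$44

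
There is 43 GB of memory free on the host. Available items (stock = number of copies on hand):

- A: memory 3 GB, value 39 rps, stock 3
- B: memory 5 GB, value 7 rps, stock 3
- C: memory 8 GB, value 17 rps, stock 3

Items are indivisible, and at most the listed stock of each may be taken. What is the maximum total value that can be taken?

Top feasible selections:
- 3×A + 2×B + 3×C: memory 43, value 182
- 3×A + 1×B + 3×C: memory 38, value 175
- 3×A + 3×B + 2×C: memory 40, value 172
Best: 182 rps.

182 rps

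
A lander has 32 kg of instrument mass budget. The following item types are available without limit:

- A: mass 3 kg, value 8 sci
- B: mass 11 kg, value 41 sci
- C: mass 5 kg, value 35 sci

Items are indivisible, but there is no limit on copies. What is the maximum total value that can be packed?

210 sci

Best value-per-unit is C at 35/5, and filling with it alone uses mass 6×5=30. No mix of the others beats 6×35 = 210.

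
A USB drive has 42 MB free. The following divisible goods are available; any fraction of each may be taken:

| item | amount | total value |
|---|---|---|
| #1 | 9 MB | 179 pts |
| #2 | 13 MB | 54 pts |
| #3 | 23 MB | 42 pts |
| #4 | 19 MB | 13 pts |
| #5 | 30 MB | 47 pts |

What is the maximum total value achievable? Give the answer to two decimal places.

269.52

Take in order of value per unit:
- #1 (179/9 per unit): all 9 → value 179, running total 179.00
- #2 (54/13 per unit): all 13 → value 54, running total 233.00
- #3 (42/23 per unit): 20 of 23 → value 20×42/23 = 36.5217, running total 269.52
Total 269.52.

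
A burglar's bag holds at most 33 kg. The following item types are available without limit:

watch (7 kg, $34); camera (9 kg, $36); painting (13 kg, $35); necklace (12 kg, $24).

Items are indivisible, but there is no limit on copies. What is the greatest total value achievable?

Best value-per-unit is watch at 34/7; filling with it alone gives 4×34 = 136.
Optimal mix: 2×watch + 2×camera → weight 32, value 140.

$140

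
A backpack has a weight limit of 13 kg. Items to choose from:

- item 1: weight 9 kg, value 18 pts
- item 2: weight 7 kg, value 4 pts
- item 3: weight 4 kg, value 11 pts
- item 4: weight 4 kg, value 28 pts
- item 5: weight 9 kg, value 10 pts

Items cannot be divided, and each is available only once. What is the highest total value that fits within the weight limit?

46 pts

Check high-value combinations within 13 kg:
- item 1+item 4: weight 9+4=13, value 18+28=46
- item 3+item 4: weight 4+4=8, value 11+28=39
- item 4+item 5: weight 4+9=13, value 28+10=38
- item 2+item 4: weight 7+4=11, value 4+28=32
Best: 46 pts.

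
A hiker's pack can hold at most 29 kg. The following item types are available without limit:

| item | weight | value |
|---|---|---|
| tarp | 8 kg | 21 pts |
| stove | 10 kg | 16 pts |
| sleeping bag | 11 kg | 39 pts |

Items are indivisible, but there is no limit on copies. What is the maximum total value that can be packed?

Best value-per-unit is sleeping bag at 39/11; filling with it alone gives 2×39 = 78.
Optimal mix: 2×tarp + 1×sleeping bag → weight 27, value 81.

81 pts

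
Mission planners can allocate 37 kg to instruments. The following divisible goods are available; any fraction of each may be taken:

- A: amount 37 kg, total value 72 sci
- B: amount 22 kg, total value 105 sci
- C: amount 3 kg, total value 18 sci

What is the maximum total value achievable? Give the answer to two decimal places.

Take in order of value per unit:
- C (18/3 per unit): all 3 → value 18, running total 18.00
- B (105/22 per unit): all 22 → value 105, running total 123.00
- A (72/37 per unit): 12 of 37 → value 12×72/37 = 23.3514, running total 146.35
Total 146.35.

146.35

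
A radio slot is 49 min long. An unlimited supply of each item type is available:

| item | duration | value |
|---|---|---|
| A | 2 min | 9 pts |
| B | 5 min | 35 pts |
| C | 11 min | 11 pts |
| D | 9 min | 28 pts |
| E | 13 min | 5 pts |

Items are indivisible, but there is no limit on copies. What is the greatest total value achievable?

333 pts

Best value-per-unit is B at 35/5; filling with it alone gives 9×35 = 315.
Optimal mix: 2×A + 9×B → duration 49, value 333.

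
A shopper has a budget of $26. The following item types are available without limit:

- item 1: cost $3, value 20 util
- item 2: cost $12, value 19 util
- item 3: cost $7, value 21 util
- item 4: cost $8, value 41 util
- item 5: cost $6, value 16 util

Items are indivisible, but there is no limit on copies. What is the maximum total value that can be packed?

Best value-per-unit is item 1 at 20/3; filling with it alone gives 8×20 = 160.
Optimal mix: 6×item 1 + 1×item 4 → cost 26, value 161.

161 util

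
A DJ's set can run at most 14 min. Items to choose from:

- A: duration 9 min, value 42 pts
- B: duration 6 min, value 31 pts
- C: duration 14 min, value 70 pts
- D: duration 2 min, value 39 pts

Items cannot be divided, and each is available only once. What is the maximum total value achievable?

81 pts

Check high-value combinations within 14 min:
- A+D: duration 9+2=11, value 42+39=81
- B+D: duration 6+2=8, value 31+39=70
- C: duration 14, value 70
- A: duration 9, value 42
- D: duration 2, value 39
Best: 81 pts.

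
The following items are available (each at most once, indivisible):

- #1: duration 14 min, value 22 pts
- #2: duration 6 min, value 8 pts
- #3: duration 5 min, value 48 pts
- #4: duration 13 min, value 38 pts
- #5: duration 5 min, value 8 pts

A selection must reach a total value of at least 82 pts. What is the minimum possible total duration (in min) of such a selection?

18

Subsets with value ≥ 82, sorted by total duration:
- #3+#4: duration 18, value 86
- #3+#4+#5: duration 23, value 94
- #2+#3+#4: duration 24, value 94
- #2+#3+#4+#5: duration 29, value 102
Minimum duration: 18 min.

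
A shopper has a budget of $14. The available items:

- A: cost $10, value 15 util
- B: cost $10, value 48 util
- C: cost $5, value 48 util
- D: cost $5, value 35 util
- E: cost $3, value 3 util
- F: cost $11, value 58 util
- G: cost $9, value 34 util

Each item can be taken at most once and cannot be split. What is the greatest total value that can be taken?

86 util

Check high-value combinations within $14:
- C+D+E: cost 5+5+3=13, value 48+35+3=86
- C+D: cost 5+5=10, value 48+35=83
- C+G: cost 5+9=14, value 48+34=82
- D+G: cost 5+9=14, value 35+34=69
- E+F: cost 3+11=14, value 3+58=61
Best: 86 util.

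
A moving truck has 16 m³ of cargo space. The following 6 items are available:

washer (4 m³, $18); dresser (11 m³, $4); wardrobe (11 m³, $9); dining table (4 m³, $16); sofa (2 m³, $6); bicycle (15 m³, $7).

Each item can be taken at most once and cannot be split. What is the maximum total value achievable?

$40

Check high-value combinations within 16 m³:
- washer+dining table+sofa: volume 4+4+2=10, value 18+16+6=40
- washer+dining table: volume 4+4=8, value 18+16=34
- washer+wardrobe: volume 4+11=15, value 18+9=27
Best: $40.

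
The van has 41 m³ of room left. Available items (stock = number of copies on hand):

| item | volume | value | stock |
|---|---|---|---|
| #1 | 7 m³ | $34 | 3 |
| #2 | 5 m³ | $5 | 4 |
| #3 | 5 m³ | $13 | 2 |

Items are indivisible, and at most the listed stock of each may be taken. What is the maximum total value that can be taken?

Top feasible selections:
- 3×#1 + 2×#2 + 2×#3: volume 41, value 138
- 3×#1 + 1×#2 + 2×#3: volume 36, value 133
- 3×#1 + 3×#2 + 1×#3: volume 41, value 130
Best: $138.

$138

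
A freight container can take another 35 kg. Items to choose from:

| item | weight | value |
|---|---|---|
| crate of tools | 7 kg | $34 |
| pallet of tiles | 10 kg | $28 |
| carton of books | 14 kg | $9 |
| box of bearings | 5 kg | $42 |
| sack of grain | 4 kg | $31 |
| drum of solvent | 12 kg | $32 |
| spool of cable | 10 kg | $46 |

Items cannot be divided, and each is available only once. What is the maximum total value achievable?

Check high-value combinations within 35 kg:
- crate of tools+box of bearings+drum of solvent+spool of cable: weight 7+5+12+10=34, value 34+42+32+46=154
- crate of tools+box of bearings+sack of grain+spool of cable: weight 7+5+4+10=26, value 34+42+31+46=153
- box of bearings+sack of grain+drum of solvent+spool of cable: weight 5+4+12+10=31, value 42+31+32+46=151
- crate of tools+pallet of tiles+box of bearings+spool of cable: weight 7+10+5+10=32, value 34+28+42+46=150
- pallet of tiles+box of bearings+sack of grain+spool of cable: weight 10+5+4+10=29, value 28+42+31+46=147
Best: $154.

$154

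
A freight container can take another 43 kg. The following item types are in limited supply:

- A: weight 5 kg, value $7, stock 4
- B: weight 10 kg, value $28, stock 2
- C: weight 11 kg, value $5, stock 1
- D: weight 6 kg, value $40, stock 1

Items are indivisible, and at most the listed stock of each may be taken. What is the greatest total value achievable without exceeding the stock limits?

Best selections within weight 43 and stock limits:
- 3×A + 2×B + 1×D: weight 41, value 117
- 2×A + 2×B + 1×D: weight 36, value 110
- 1×A + 2×B + 1×C + 1×D: weight 42, value 108
- 1×A + 2×B + 1×D: weight 31, value 103
Best: $117.

$117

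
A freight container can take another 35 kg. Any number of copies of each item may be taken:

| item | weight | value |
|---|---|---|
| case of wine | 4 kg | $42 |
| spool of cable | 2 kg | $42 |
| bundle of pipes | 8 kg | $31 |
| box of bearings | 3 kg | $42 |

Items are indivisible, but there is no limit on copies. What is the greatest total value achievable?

Best value-per-unit is spool of cable at 42/2, and filling with it alone uses weight 17×2=34. No mix of the others beats 17×42 = 714.

$714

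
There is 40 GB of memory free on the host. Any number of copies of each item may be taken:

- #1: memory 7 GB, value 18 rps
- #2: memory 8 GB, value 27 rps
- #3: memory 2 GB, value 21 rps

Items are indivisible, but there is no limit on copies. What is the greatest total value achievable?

420 rps

Best value-per-unit is #3 at 21/2, and filling with it alone uses memory 20×2=40. No mix of the others beats 20×21 = 420.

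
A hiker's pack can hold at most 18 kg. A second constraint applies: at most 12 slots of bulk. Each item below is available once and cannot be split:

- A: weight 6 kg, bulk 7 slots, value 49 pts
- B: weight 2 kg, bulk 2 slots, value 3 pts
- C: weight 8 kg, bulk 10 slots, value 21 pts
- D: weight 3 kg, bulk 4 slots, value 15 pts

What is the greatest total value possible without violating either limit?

Feasible sets respecting both limits:
- A+D: weight 9, bulk 11, value 64
- A+B: weight 8, bulk 9, value 52
- A: weight 6, bulk 7, value 49
- B+C: weight 10, bulk 12, value 24
Best: 64 pts.

64 pts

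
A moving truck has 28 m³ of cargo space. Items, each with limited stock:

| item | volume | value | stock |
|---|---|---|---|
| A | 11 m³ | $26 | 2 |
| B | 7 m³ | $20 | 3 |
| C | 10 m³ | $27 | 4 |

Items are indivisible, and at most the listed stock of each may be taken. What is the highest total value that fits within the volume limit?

Top feasible selections:
- 1×B + 2×C: volume 27, value 74
- 1×A + 1×B + 1×C: volume 28, value 73
Best: $74.

$74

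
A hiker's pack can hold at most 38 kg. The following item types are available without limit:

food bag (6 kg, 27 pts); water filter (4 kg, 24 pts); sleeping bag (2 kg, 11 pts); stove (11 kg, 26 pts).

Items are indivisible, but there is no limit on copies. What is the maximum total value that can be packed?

227 pts

Best value-per-unit is water filter at 24/4; filling with it alone gives 9×24 = 216.
Optimal mix: 9×water filter + 1×sleeping bag → weight 38, value 227.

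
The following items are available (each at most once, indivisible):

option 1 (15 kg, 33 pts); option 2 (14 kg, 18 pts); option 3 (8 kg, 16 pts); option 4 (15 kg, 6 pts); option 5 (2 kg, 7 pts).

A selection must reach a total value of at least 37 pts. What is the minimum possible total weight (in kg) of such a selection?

Subsets with value ≥ 37, sorted by total weight:
- option 1+option 5: weight 17, value 40
- option 1+option 3: weight 23, value 49
- option 2+option 3+option 5: weight 24, value 41
- option 1+option 3+option 5: weight 25, value 56
Minimum weight: 17 kg.

17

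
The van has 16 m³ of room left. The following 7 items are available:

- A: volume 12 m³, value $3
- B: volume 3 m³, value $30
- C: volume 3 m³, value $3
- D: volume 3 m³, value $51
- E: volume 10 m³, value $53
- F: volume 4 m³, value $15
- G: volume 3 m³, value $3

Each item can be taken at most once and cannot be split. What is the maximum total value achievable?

$134

This is a 0/1 knapsack; check combinations near the capacity.
- B+D+E: volume 3+3+10=16, value 30+51+53=134
- C+D+E: volume 3+3+10=16, value 3+51+53=107
- D+E+G: volume 3+10+3=16, value 51+53+3=107
- D+E: volume 3+10=13, value 51+53=104
- B+C+D+F+G: volume 3+3+3+4+3=16, value 30+3+51+15+3=102
Best: $134.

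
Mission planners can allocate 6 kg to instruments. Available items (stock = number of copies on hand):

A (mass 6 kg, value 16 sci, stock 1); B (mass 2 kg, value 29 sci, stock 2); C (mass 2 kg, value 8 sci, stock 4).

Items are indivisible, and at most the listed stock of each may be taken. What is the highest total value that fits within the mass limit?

66 sci

Top feasible selections:
- 2×B + 1×C: mass 6, value 66
- 2×B: mass 4, value 58
Best: 66 sci.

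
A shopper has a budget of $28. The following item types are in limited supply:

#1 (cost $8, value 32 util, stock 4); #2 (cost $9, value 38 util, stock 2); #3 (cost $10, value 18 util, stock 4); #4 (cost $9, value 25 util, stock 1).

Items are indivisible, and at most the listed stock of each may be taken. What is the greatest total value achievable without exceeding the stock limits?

108 util

Top feasible selections:
- 1×#1 + 2×#2: cost 26, value 108
- 2×#1 + 1×#2: cost 25, value 102
Best: 108 util.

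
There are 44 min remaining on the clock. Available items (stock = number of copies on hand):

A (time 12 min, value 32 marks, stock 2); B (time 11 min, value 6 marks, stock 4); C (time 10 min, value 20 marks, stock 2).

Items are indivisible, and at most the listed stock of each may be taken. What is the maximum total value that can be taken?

Top feasible selections:
- 2×A + 2×C: time 44, value 104
- 2×A + 1×C: time 34, value 84
- 1×A + 1×B + 2×C: time 43, value 78
Best: 104 marks.

104 marks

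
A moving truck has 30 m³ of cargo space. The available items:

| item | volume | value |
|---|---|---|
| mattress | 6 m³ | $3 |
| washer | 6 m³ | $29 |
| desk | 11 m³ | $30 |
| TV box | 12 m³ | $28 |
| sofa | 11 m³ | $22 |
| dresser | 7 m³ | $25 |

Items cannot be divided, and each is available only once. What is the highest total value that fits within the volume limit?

Check high-value combinations within 30 m³:
- washer+desk+TV box: volume 6+11+12=29, value 29+30+28=87
- mattress+washer+desk+dresser: volume 6+6+11+7=30, value 3+29+30+25=87
- washer+desk+dresser: volume 6+11+7=24, value 29+30+25=84
- desk+TV box+dresser: volume 11+12+7=30, value 30+28+25=83
Best: $87.

$87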